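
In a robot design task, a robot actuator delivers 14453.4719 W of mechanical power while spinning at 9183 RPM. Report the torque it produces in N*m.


omega = 9183 * 2*pi/60 = 961.641511 rad/s
tau = P / omega = 14453.4719 / 961.641511 = 15.0300

15.0300 N*m


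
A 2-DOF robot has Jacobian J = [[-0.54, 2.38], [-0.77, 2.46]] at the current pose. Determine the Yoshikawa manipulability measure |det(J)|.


det(J) = -0.54*2.46 - (2.38)*(-0.77) = 0.5042
|det(J)| = 0.5042

0.5042


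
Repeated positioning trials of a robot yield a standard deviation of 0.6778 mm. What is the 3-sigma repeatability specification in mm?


repeatability = 3*sigma = 3*0.6778 = 2.0334

2.0334 mm


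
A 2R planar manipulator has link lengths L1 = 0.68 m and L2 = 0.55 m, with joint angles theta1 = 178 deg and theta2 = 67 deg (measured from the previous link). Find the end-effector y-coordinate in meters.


y = L1*sin(th1) + L2*sin(th1+th2) = 0.68*sin(178 deg) + 0.55*sin(245 deg) = -0.4747

-0.4747 m


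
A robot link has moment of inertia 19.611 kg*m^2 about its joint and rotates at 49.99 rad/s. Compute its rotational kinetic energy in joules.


KE = (1/2)*I*omega^2 = 0.5*19.611*49.99^2 = 24503.9455

24503.9455 J


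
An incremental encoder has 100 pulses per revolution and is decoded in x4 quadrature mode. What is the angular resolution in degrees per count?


resolution = 360 / (PPR * 4) = 360 / 400 = 0.9000

0.9000 degrees


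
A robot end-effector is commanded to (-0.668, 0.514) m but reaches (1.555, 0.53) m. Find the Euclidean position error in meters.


dx = 1.555 - (-0.668) = 2.2230, dy = 0.53 - (0.514) = 0.0160
err = sqrt(4.941729 + 0.000256) = 2.2231

2.2231 m


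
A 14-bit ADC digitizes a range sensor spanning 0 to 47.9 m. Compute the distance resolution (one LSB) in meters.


res = range / 2^n = 47.9/2^14 = 47.9/16384 = 0.0029

0.0029 m


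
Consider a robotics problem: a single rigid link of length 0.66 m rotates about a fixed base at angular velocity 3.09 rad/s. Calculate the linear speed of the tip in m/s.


v = L*omega = 0.66 * 3.09 = 2.0394

2.0394 m/s


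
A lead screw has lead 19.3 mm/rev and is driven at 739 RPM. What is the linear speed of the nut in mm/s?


v = lead * (RPM/60) = 19.3*739/60 = 237.7117

237.7117 mm/s


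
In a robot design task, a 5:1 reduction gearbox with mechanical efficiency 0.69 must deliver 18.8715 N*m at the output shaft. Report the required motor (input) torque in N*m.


tau_in = tau_out / (N * eta) = 18.8715 / (5 * 0.69) = 5.4700

5.4700 N*m


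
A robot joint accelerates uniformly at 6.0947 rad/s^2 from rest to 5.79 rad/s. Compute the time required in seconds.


t = delta_omega / alpha = 5.79 / 6.0947 = 0.9500

0.9500 s


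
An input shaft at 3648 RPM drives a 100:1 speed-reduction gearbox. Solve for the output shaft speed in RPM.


omega_out = omega_in / N = 3648 / 100 = 36.4800

36.4800 RPM


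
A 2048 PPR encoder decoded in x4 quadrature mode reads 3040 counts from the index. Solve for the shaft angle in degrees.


angle = counts * 360 / (PPR*4) = 3040 * 360 / 8192 = 133.5938

133.5938 degrees


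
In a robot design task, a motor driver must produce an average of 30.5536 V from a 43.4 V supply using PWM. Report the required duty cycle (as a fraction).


D = V_avg/V_supply = 30.5536/43.4 = 0.7040

0.7040


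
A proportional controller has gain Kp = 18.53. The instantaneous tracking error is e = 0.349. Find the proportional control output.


u_P = Kp * e = 18.53 * 0.349 = 6.4670

6.4670


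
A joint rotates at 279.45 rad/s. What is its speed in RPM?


RPM = 279.45 * 60/(2*pi) = 2668.5509

2668.5509 RPM


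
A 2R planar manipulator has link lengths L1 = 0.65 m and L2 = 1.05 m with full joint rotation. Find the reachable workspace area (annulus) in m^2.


r_max = L1 + L2 = 1.7000, r_min = |L1 - L2| = 0.4000
A = pi*(r_max^2 - r_min^2) = pi*(2.8900 - 0.1600) = 8.5765

8.5765 m^2


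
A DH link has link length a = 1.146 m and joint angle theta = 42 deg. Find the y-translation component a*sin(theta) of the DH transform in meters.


a*sin(theta) = 1.146*sin(42 deg) = 0.7668

0.7668 m


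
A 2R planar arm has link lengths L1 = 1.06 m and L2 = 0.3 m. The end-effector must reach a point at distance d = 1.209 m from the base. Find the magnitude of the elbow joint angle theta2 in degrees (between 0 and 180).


cos(th2) = (d^2 - L1^2 - L2^2)/(2*L1*L2) = (1.209^2 - 1.06^2 - 0.3^2)/(2*1.06*0.3) = 0.39006447
th2 = acos(0.39006447) = 67.0415 deg

67.0415 degrees


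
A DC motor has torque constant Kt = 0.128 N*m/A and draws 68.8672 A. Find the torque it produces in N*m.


tau = Kt * I = 0.128*68.8672 = 8.8150

8.8150 N*m


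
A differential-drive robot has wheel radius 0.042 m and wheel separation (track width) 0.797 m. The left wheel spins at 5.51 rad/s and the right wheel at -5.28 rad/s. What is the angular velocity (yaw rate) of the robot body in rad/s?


omega = r*(wR - wL)/L = 0.042*(-5.28 - (5.51))/0.797 = -0.5686

-0.5686 rad/s


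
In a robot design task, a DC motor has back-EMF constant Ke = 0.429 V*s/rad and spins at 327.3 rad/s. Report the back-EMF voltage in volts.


V_emf = Ke * omega = 0.429*327.3 = 140.4117

140.4117 V


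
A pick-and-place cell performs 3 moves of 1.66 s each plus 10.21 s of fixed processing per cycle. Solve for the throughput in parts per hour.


T_cycle = 3*1.66 + 10.21 = 15.1900 s
rate = 3600/T = 236.9980

236.9980 parts/hour


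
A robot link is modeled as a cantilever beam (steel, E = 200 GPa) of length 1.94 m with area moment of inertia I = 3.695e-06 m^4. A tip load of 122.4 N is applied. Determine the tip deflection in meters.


delta = F*L^3/(3*E*I) = 122.4*1.94^3/(3*2.000e+11*3.695e-06)
      = 893.6894016/2217000 = 4.0311e-04

4.0311e-04 m


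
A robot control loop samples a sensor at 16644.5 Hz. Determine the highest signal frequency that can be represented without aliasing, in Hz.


f_max = f_s/2 = 16644.5/2 = 8322.2500

8322.2500 Hz


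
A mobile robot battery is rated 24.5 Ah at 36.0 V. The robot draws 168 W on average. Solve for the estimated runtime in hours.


E = 24.5*36.0 = 882.0000 Wh
t = E/P = 882.0000/168 = 5.2500

5.2500 hours


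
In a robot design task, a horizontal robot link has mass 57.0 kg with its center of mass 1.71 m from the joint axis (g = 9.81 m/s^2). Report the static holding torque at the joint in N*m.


tau = m*g*L = 57.0 * 9.81 * 1.71 = 956.1807

956.1807 N*m


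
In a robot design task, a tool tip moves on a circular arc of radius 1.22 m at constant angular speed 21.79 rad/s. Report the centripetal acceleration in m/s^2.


a_c = omega^2 * r = 21.79^2 * 1.22 = 579.2610

579.2610 m/s^2


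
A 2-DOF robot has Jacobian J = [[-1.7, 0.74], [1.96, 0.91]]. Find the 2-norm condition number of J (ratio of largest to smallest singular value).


JJ^T eigenvalues: trace(JJ^T) = 8.1073, det(JJ^T) = det(J)^2 = 8.98440676
s_max^2 = (8.1073 + sqrt(29.79068625))/2 = 6.78269224
s_min^2 = (8.1073 - sqrt(29.79068625))/2 = 1.32460776
kappa = s_max/s_min = sqrt(6.78269224/1.32460776) = 2.2629

2.2629


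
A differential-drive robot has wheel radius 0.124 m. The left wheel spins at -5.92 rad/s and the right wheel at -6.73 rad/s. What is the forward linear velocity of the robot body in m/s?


v = r*(wR + wL)/2 = 0.124*(-6.73 + -5.92)/2 = -0.7843

-0.7843 m/s


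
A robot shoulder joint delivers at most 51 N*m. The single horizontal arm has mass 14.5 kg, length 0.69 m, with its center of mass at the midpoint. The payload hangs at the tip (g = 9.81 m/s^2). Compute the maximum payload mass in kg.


tau_arm = m_arm*g*(L/2) = 14.5*9.81*0.69/2 = 49.0745 N*m
tau_payload = tau_max - tau_arm = 51 - 49.0745 = 1.9255
m_payload = tau_payload / (g*L) = 1.9255 / (9.81*0.69) = 0.2845

0.2845 kg


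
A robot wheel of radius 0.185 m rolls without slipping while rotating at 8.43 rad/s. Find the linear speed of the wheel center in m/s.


v = omega * r = 8.43 * 0.185 = 1.5595

1.5595 m/s


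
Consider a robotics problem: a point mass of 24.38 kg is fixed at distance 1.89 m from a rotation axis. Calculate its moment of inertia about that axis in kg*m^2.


I = m*r^2 = 24.38*1.89^2 = 87.0878

87.0878 kg*m^2


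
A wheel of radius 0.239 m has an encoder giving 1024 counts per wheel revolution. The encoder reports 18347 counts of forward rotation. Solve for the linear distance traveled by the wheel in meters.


revs = 18347/1024 = 17.916992
d = revs * 2*pi*r = 17.916992 * 2*pi*0.239 = 26.9056

26.9056 m


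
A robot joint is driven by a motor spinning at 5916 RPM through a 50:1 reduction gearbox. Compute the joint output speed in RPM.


omega_joint = omega_motor / N = 5916 / 50 = 118.3200

118.3200 RPM


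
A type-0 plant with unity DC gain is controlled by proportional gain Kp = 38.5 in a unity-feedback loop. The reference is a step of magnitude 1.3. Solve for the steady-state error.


e_ss = R/(1 + Kp) = 1.3/(1 + 38.5) = 1.3/39.5000 = 0.0329

0.0329


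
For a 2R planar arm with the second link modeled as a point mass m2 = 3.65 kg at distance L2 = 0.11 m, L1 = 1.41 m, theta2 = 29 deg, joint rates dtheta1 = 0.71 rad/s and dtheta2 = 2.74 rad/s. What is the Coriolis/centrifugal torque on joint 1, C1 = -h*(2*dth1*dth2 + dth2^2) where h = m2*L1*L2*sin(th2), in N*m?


h = m2*L1*L2*sin(th2) = 3.65*1.41*0.11*sin(29 deg) = 0.274458
C1 = -h*(2*0.71*2.74 + 2.74^2) = -0.274458*11.3984 = -3.1284

-3.1284 N*m


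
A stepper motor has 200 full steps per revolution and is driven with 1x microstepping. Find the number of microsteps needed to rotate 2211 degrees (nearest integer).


step_size = 360/(200*1) = 360/200 = 1.800000 deg
n = 2211/(360/200) = 2211*200/360 = 1228.3333 -> 1228

1228 steps


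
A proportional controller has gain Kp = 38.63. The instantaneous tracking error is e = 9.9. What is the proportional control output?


u_P = Kp * e = 38.63 * 9.9 = 382.4370

382.4370


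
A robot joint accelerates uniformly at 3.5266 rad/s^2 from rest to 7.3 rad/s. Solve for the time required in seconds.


t = delta_omega / alpha = 7.3 / 3.5266 = 2.0700

2.0700 s


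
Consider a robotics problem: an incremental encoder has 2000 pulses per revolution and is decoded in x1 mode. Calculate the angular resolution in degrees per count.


resolution = 360 / (PPR * 1) = 360 / 2000 = 0.1800

0.1800 degrees


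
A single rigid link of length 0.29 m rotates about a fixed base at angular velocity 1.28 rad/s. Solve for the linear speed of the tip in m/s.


v = L*omega = 0.29 * 1.28 = 0.3712

0.3712 m/s


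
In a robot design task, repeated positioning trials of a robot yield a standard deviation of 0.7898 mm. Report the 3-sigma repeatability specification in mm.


repeatability = 3*sigma = 3*0.7898 = 2.3694

2.3694 mm


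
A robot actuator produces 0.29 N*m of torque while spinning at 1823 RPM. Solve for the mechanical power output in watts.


omega = 1823 * 2*pi/60 = 190.904114 rad/s
P = tau * omega = 0.29 * 190.904114 = 55.3622

55.3622 W


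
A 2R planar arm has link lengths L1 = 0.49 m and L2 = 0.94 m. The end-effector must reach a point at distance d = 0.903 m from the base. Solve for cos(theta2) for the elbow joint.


cos(th2) = (d^2 - L1^2 - L2^2)/(2*L1*L2) = (0.903^2 - 0.49^2 - 0.94^2)/(2*0.49*0.94) = -0.3347

-0.3347


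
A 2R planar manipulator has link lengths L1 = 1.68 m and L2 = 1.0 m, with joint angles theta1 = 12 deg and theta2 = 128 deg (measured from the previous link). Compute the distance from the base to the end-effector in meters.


x = L1*cos(th1) + L2*cos(th1+th2) = 0.877244
y = L1*sin(th1) + L2*sin(th1+th2) = 0.992079
d = sqrt(x^2 + y^2) = sqrt(0.769557 + 0.984221) = 1.3243

1.3243 m


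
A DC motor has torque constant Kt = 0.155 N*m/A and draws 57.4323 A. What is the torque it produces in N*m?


tau = Kt * I = 0.155*57.4323 = 8.9020

8.9020 N*m


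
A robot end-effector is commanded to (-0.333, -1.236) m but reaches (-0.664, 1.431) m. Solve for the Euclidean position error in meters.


dx = -0.664 - (-0.333) = -0.3310, dy = 1.431 - (-1.236) = 2.6670
err = sqrt(0.109561 + 7.112889) = 2.6875

2.6875 m


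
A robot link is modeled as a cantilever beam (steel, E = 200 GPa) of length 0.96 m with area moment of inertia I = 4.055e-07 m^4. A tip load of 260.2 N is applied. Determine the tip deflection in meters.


delta = F*L^3/(3*E*I) = 260.2*0.96^3/(3*2.000e+11*4.055e-07)
      = 230.2083072/243300 = 9.4619e-04

9.4619e-04 m


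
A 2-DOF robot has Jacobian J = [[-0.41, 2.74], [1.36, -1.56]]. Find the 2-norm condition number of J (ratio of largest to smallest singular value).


JJ^T eigenvalues: trace(JJ^T) = 11.9589, det(JJ^T) = det(J)^2 = 9.52833424
s_max^2 = (11.9589 + sqrt(104.90195225))/2 = 11.10053270
s_min^2 = (11.9589 - sqrt(104.90195225))/2 = 0.85836730
kappa = s_max/s_min = sqrt(11.10053270/0.85836730) = 3.5961

3.5961


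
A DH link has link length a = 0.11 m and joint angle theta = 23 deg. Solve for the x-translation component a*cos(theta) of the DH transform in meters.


a*cos(theta) = 0.11*cos(23 deg) = 0.1013

0.1013 m


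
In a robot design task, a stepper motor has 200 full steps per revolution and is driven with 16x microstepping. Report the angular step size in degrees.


step = 360/(200*16) = 360/3200 = 0.1125

0.1125 degrees


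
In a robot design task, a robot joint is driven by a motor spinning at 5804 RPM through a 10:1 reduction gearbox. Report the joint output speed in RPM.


omega_joint = omega_motor / N = 5804 / 10 = 580.4000

580.4000 RPM


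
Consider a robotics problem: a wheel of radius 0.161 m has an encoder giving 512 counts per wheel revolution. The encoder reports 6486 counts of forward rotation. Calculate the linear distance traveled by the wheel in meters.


revs = 6486/512 = 12.667969
d = revs * 2*pi*r = 12.667969 * 2*pi*0.161 = 12.8148

12.8148 m


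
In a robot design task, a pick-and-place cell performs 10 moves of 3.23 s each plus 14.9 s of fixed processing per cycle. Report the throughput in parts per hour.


T_cycle = 10*3.23 + 14.9 = 47.2000 s
rate = 3600/T = 76.2712

76.2712 parts/hour


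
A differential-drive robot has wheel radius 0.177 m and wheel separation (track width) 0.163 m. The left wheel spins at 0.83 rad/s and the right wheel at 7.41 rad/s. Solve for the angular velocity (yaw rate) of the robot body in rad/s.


omega = r*(wR - wL)/L = 0.177*(7.41 - (0.83))/0.163 = 7.1452

7.1452 rad/s


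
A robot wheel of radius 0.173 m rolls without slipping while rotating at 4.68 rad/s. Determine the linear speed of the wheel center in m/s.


v = omega * r = 4.68 * 0.173 = 0.8096

0.8096 m/s


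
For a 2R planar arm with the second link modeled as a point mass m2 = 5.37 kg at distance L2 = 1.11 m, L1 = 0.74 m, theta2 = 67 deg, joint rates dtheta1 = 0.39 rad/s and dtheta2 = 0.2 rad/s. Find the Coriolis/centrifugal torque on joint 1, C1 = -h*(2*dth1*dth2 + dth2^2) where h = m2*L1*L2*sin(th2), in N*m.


h = m2*L1*L2*sin(th2) = 5.37*0.74*1.11*sin(67 deg) = 4.060271
C1 = -h*(2*0.39*0.2 + 0.2^2) = -4.060271*0.1960 = -0.7958

-0.7958 N*m


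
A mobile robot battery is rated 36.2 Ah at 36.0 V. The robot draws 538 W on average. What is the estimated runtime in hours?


E = 36.2*36.0 = 1303.2000 Wh
t = E/P = 1303.2000/538 = 2.4223

2.4223 hours


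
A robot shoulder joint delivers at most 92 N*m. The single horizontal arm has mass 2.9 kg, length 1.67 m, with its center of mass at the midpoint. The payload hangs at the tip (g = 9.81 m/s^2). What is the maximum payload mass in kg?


tau_arm = m_arm*g*(L/2) = 2.9*9.81*1.67/2 = 23.7549 N*m
tau_payload = tau_max - tau_arm = 92 - 23.7549 = 68.2451
m_payload = tau_payload / (g*L) = 68.2451 / (9.81*1.67) = 4.1657

4.1657 kg


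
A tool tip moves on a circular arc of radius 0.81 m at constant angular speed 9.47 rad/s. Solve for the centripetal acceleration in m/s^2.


a_c = omega^2 * r = 9.47^2 * 0.81 = 72.6415

72.6415 m/s^2


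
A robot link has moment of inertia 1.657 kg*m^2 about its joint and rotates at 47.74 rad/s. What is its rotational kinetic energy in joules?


KE = (1/2)*I*omega^2 = 0.5*1.657*47.74^2 = 1888.2406

1888.2406 J


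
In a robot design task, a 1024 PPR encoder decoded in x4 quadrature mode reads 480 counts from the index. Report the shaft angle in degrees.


angle = counts * 360 / (PPR*4) = 480 * 360 / 4096 = 42.1875

42.1875 degrees


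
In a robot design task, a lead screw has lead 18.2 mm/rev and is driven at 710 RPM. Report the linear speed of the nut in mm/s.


v = lead * (RPM/60) = 18.2*710/60 = 215.3667

215.3667 mm/s


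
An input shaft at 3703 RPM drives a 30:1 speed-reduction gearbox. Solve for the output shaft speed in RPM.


omega_out = omega_in / N = 3703 / 30 = 123.4333

123.4333 RPM


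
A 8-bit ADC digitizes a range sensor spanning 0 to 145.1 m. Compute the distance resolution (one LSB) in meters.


res = range / 2^n = 145.1/2^8 = 145.1/256 = 0.5668

0.5668 m


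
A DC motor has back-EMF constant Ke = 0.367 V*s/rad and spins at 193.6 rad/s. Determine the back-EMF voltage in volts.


V_emf = Ke * omega = 0.367*193.6 = 71.0512

71.0512 V


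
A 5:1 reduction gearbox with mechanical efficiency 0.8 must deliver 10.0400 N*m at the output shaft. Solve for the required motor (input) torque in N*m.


tau_in = tau_out / (N * eta) = 10.0400 / (5 * 0.8) = 2.5100

2.5100 N*m


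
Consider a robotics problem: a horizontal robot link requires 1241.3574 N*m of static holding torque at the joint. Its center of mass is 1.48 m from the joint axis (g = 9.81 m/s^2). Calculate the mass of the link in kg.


m = tau / (g*L) = 1241.3574 / (9.81 * 1.48) = 85.5000

85.5000 kg


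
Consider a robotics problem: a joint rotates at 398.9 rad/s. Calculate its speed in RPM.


RPM = 398.9 * 60/(2*pi) = 3809.2144

3809.2144 RPM


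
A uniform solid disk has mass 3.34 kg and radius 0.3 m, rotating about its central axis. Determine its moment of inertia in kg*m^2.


I = (1/2)*m*R^2 = 0.5*3.34*0.3^2 = 0.1503

0.1503 kg*m^2


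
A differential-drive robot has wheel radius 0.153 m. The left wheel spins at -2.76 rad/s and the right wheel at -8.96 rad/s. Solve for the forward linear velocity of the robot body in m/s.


v = r*(wR + wL)/2 = 0.153*(-8.96 + -2.76)/2 = -0.8966

-0.8966 m/s


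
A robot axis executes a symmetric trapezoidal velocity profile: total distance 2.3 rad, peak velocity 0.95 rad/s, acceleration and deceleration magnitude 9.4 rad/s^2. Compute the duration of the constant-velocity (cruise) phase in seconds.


t_acc = v/a = 0.101064 s, d_acc = v^2/(2a) = 0.048005 rad each
d_cruise = 2.3 - 2*0.048005 = 2.203990 rad
t_cruise = d_cruise/v = 2.203990/0.95 = 2.3200

2.3200 s


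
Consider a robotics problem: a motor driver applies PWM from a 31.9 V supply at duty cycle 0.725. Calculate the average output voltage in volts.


V_avg = V_supply * D = 31.9*0.725 = 23.1275

23.1275 V


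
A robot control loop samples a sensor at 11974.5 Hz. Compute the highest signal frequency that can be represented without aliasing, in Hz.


f_max = f_s/2 = 11974.5/2 = 5987.2500

5987.2500 Hz


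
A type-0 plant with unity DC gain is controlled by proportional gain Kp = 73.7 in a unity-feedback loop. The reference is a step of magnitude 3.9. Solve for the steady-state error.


e_ss = R/(1 + Kp) = 3.9/(1 + 73.7) = 3.9/74.7000 = 0.0522

0.0522


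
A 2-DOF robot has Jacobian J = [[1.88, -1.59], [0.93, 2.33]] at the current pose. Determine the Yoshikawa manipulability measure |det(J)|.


det(J) = 1.88*2.33 - (-1.59)*(0.93) = 5.8591
|det(J)| = 5.8591

5.8591


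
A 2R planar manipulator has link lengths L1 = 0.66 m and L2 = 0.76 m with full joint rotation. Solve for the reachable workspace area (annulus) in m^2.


r_max = L1 + L2 = 1.4200, r_min = |L1 - L2| = 0.1000
A = pi*(r_max^2 - r_min^2) = pi*(2.0164 - 0.0100) = 6.3033

6.3033 m^2


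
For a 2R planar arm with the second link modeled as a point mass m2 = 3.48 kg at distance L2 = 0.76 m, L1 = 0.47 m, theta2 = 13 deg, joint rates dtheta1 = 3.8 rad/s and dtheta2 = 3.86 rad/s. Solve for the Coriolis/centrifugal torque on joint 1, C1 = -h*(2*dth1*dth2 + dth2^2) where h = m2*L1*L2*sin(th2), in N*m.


h = m2*L1*L2*sin(th2) = 3.48*0.47*0.76*sin(13 deg) = 0.279627
C1 = -h*(2*3.8*3.86 + 3.86^2) = -0.279627*44.2356 = -12.3695

-12.3695 N*m


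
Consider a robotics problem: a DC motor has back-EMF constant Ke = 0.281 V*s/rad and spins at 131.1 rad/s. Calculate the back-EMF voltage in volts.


V_emf = Ke * omega = 0.281*131.1 = 36.8391

36.8391 V


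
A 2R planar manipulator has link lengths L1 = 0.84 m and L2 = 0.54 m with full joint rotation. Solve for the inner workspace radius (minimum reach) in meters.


r_min = |L1 - L2| = |0.84 - 0.54| = 0.3000

0.3000 m


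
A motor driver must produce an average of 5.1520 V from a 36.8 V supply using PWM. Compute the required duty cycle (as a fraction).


D = V_avg/V_supply = 5.1520/36.8 = 0.1400

0.1400


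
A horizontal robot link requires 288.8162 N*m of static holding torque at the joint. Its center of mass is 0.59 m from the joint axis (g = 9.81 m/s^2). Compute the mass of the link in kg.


m = tau / (g*L) = 288.8162 / (9.81 * 0.59) = 49.9000

49.9000 kg


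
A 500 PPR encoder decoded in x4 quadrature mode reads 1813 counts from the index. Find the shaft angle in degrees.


angle = counts * 360 / (PPR*4) = 1813 * 360 / 2000 = 326.3400

326.3400 degrees


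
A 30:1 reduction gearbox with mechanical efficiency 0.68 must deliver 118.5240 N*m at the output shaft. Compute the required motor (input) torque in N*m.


tau_in = tau_out / (N * eta) = 118.5240 / (30 * 0.68) = 5.8100

5.8100 N*m


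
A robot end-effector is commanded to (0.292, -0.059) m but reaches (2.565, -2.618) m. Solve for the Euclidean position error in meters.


dx = 2.565 - (0.292) = 2.2730, dy = -2.618 - (-0.059) = -2.5590
err = sqrt(5.166529 + 6.548481) = 3.4227

3.4227 m


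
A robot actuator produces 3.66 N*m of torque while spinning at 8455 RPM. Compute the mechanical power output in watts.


omega = 8455 * 2*pi/60 = 885.405530 rad/s
P = tau * omega = 3.66 * 885.405530 = 3240.5842

3240.5842 W


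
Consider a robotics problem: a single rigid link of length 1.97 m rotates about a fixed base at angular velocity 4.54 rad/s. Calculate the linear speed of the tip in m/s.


v = L*omega = 1.97 * 4.54 = 8.9438

8.9438 m/s


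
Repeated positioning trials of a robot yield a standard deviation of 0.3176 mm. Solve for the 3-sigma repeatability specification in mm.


repeatability = 3*sigma = 3*0.3176 = 0.9528

0.9528 mm


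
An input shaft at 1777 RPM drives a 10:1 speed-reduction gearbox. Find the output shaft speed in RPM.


omega_out = omega_in / N = 1777 / 10 = 177.7000

177.7000 RPM


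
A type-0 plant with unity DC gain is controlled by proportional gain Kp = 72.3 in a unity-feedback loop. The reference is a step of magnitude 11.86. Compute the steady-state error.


e_ss = R/(1 + Kp) = 11.86/(1 + 72.3) = 11.86/73.3000 = 0.1618

0.1618


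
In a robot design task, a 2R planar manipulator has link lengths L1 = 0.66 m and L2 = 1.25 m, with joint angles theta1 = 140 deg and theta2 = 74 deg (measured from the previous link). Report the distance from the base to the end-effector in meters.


x = L1*cos(th1) + L2*cos(th1+th2) = -1.541886
y = L1*sin(th1) + L2*sin(th1+th2) = -0.274751
d = sqrt(x^2 + y^2) = sqrt(2.377412 + 0.075488) = 1.5662

1.5662 m


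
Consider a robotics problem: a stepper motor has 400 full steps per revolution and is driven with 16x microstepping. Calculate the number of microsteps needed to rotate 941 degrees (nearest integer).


step_size = 360/(400*16) = 360/6400 = 0.056250 deg
n = 941/(360/6400) = 941*6400/360 = 16728.8889 -> 16729

16729 steps


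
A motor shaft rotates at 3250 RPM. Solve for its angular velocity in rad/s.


omega = 3250 * 2*pi/60 = 340.3392

340.3392 rad/s


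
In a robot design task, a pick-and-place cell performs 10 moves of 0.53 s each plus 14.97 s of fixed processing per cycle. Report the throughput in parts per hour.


T_cycle = 10*0.53 + 14.97 = 20.2700 s
rate = 3600/T = 177.6024

177.6024 parts/hour


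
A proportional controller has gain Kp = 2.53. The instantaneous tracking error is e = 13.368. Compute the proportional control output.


u_P = Kp * e = 2.53 * 13.368 = 33.8210

33.8210


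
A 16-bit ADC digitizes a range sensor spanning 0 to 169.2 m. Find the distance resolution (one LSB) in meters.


res = range / 2^n = 169.2/2^16 = 169.2/65536 = 0.0026

0.0026 m


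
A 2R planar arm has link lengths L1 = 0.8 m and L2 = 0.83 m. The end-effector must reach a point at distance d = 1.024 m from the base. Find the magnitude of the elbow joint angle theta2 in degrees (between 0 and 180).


cos(th2) = (d^2 - L1^2 - L2^2)/(2*L1*L2) = (1.024^2 - 0.8^2 - 0.83^2)/(2*0.8*0.83) = -0.21108735
th2 = acos(-0.21108735) = 102.1861 deg

102.1861 degrees


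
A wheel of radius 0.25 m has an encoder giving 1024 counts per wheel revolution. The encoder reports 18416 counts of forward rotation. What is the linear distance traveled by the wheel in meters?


revs = 18416/1024 = 17.984375
d = revs * 2*pi*r = 17.984375 * 2*pi*0.25 = 28.2498

28.2498 m


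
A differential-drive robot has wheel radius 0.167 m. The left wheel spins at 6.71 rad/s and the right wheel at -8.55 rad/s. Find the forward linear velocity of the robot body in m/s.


v = r*(wR + wL)/2 = 0.167*(-8.55 + 6.71)/2 = -0.1536

-0.1536 m/s


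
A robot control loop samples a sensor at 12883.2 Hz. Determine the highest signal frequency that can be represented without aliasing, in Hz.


f_max = f_s/2 = 12883.2/2 = 6441.6000

6441.6000 Hz


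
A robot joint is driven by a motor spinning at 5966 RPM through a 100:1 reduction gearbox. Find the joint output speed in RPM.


omega_joint = omega_motor / N = 5966 / 100 = 59.6600

59.6600 RPM


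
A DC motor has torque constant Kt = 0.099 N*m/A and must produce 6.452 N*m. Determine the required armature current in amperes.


I = tau / Kt = 6.452/0.099 = 65.1717

65.1717 A


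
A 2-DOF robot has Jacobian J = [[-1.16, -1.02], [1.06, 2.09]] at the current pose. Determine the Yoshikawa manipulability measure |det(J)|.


det(J) = -1.16*2.09 - (-1.02)*(1.06) = -1.3432
|det(J)| = 1.3432

1.3432


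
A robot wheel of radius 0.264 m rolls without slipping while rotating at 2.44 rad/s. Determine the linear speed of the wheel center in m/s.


v = omega * r = 2.44 * 0.264 = 0.6442

0.6442 m/s


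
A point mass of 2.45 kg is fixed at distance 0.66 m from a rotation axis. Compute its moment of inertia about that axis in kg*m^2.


I = m*r^2 = 2.45*0.66^2 = 1.0672

1.0672 kg*m^2


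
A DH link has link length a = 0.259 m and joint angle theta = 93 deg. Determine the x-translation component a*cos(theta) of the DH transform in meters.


a*cos(theta) = 0.259*cos(93 deg) = -0.0136

-0.0136 m


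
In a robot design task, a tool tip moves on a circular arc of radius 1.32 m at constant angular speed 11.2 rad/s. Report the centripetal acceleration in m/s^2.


a_c = omega^2 * r = 11.2^2 * 1.32 = 165.5808

165.5808 m/s^2


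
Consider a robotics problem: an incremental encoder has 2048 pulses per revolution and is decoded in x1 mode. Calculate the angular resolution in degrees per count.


resolution = 360 / (PPR * 1) = 360 / 2048 = 0.1758

0.1758 degrees


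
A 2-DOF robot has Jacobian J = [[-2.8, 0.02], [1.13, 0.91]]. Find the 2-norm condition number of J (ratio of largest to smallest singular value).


JJ^T eigenvalues: trace(JJ^T) = 9.9454, det(JJ^T) = det(J)^2 = 6.60798436
s_max^2 = (9.9454 + sqrt(72.47904372))/2 = 9.22943125
s_min^2 = (9.9454 - sqrt(72.47904372))/2 = 0.71596875
kappa = s_max/s_min = sqrt(9.22943125/0.71596875) = 3.5904

3.5904


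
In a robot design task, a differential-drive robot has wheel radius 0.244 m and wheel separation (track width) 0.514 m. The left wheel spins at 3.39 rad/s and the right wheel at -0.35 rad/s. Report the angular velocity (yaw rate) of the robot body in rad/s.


omega = r*(wR - wL)/L = 0.244*(-0.35 - (3.39))/0.514 = -1.7754

-1.7754 rad/s


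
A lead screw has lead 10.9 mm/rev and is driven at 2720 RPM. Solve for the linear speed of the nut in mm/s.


v = lead * (RPM/60) = 10.9*2720/60 = 494.1333

494.1333 mm/s


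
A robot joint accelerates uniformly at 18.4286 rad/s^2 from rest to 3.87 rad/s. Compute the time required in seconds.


t = delta_omega / alpha = 3.87 / 18.4286 = 0.2100

0.2100 s


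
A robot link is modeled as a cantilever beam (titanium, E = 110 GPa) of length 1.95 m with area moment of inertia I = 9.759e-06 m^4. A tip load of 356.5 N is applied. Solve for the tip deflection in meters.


delta = F*L^3/(3*E*I) = 356.5*1.95^3/(3*1.100e+11*9.759e-06)
      = 2643.4029375/3220470 = 8.2081e-04

8.2081e-04 m


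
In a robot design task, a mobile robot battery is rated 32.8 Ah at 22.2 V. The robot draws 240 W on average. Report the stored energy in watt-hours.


E = capacity * V = 32.8*22.2 = 728.1600

728.1600 Wh


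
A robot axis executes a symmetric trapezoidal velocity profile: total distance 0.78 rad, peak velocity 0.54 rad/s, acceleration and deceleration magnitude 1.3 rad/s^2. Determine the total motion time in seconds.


t_acc = v/a = 0.54/1.3 = 0.415385 s
d_acc = v^2/(2a) = 0.112154 rad (each ramp)
d_cruise = 0.78 - 2*0.112154 = 0.555692 rad
t_cruise = 0.555692/0.54 = 1.029059 s
t_total = 2*0.415385 + 1.029059 = 1.8598

1.8598 s


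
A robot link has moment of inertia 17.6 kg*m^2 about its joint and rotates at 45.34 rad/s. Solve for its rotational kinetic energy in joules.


KE = (1/2)*I*omega^2 = 0.5*17.6*45.34^2 = 18090.2973

18090.2973 J


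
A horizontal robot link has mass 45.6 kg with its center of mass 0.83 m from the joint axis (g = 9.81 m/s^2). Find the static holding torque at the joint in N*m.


tau = m*g*L = 45.6 * 9.81 * 0.83 = 371.2889

371.2889 N*m


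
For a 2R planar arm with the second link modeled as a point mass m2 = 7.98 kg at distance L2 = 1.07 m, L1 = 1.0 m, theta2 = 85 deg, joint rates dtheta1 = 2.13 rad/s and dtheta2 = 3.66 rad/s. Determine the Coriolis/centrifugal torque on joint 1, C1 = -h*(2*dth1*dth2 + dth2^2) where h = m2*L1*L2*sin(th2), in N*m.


h = m2*L1*L2*sin(th2) = 7.98*1.0*1.07*sin(85 deg) = 8.506108
C1 = -h*(2*2.13*3.66 + 3.66^2) = -8.506108*28.9872 = -246.5683

-246.5683 N*m


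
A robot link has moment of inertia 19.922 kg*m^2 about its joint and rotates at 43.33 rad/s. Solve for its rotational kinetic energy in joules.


KE = (1/2)*I*omega^2 = 0.5*19.922*43.33^2 = 18701.6669

18701.6669 J


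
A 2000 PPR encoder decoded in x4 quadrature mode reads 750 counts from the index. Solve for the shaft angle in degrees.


angle = counts * 360 / (PPR*4) = 750 * 360 / 8000 = 33.7500

33.7500 degrees


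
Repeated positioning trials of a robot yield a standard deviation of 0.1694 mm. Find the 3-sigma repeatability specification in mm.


repeatability = 3*sigma = 3*0.1694 = 0.5082

0.5082 mm


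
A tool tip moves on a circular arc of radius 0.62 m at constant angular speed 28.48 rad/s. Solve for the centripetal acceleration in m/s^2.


a_c = omega^2 * r = 28.48^2 * 0.62 = 502.8884

502.8884 m/s^2


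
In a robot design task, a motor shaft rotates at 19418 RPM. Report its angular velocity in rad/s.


omega = 19418 * 2*pi/60 = 2033.4482

2033.4482 rad/s


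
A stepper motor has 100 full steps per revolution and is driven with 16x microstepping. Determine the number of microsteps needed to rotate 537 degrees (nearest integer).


step_size = 360/(100*16) = 360/1600 = 0.225000 deg
n = 537/(360/1600) = 537*1600/360 = 2386.6667 -> 2387

2387 steps


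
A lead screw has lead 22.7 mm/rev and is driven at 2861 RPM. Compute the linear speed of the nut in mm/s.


v = lead * (RPM/60) = 22.7*2861/60 = 1082.4117

1082.4117 mm/s


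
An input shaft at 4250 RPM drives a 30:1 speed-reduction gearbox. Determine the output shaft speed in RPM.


omega_out = omega_in / N = 4250 / 30 = 141.6667

141.6667 RPM


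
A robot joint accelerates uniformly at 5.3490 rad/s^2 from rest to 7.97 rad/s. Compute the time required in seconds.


t = delta_omega / alpha = 7.97 / 5.3490 = 1.4900

1.4900 s


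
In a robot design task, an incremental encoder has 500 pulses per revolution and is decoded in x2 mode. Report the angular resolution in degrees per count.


resolution = 360 / (PPR * 2) = 360 / 1000 = 0.3600

0.3600 degrees


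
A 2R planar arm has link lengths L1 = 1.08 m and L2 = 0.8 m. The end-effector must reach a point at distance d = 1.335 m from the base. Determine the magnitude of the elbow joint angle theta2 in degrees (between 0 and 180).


cos(th2) = (d^2 - L1^2 - L2^2)/(2*L1*L2) = (1.335^2 - 1.08^2 - 0.8^2)/(2*1.08*0.8) = -0.01399016
th2 = acos(-0.01399016) = 90.8016 deg

90.8016 degrees


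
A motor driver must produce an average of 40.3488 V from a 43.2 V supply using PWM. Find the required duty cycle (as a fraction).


D = V_avg/V_supply = 40.3488/43.2 = 0.9340

0.9340


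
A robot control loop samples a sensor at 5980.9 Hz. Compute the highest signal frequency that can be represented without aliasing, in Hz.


f_max = f_s/2 = 5980.9/2 = 2990.4500

2990.4500 Hz


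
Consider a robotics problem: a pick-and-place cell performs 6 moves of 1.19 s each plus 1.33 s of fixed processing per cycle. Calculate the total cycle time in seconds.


T = 6*1.19 + 1.33 = 8.4700

8.4700 s


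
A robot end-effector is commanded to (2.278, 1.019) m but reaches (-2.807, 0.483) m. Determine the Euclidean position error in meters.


dx = -2.807 - (2.278) = -5.0850, dy = 0.483 - (1.019) = -0.5360
err = sqrt(25.857225 + 0.287296) = 5.1132

5.1132 m


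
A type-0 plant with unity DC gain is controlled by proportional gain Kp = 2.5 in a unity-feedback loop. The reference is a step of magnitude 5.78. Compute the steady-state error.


e_ss = R/(1 + Kp) = 5.78/(1 + 2.5) = 5.78/3.5000 = 1.6514

1.6514


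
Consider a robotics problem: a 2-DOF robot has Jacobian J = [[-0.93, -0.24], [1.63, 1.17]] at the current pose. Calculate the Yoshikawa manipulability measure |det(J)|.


det(J) = -0.93*1.17 - (-0.24)*(1.63) = -0.6969
|det(J)| = 0.6969

0.6969


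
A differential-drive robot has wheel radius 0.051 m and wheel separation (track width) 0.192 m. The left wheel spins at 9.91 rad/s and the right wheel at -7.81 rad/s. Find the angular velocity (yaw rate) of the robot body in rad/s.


omega = r*(wR - wL)/L = 0.051*(-7.81 - (9.91))/0.192 = -4.7069

-4.7069 rad/s


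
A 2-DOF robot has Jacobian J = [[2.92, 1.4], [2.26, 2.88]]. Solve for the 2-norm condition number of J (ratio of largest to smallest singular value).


JJ^T eigenvalues: trace(JJ^T) = 23.8884, det(JJ^T) = det(J)^2 = 27.51631936
s_max^2 = (23.8884 + sqrt(460.59037712))/2 = 22.67488471
s_min^2 = (23.8884 - sqrt(460.59037712))/2 = 1.21351529
kappa = s_max/s_min = sqrt(22.67488471/1.21351529) = 4.3226

4.3226


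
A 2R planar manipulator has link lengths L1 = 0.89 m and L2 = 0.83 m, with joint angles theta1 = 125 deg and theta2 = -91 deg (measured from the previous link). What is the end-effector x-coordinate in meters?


x = L1*cos(th1) + L2*cos(th1+th2) = 0.89*cos(125 deg) + 0.83*cos(34 deg) = 0.1776

0.1776 m


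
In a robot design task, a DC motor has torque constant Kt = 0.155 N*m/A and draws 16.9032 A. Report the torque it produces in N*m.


tau = Kt * I = 0.155*16.9032 = 2.6200

2.6200 N*m


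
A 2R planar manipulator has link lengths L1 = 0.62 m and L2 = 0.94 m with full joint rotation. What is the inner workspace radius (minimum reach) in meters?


r_min = |L1 - L2| = |0.62 - 0.94| = 0.3200

0.3200 m


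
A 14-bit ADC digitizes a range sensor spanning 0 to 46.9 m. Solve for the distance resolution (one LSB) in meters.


res = range / 2^n = 46.9/2^14 = 46.9/16384 = 0.0029

0.0029 m


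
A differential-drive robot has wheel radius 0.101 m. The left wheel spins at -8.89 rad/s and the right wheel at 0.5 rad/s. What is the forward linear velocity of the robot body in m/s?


v = r*(wR + wL)/2 = 0.101*(0.5 + -8.89)/2 = -0.4237

-0.4237 m/s


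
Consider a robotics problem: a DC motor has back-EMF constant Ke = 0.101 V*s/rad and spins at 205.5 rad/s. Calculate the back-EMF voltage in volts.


V_emf = Ke * omega = 0.101*205.5 = 20.7555

20.7555 V


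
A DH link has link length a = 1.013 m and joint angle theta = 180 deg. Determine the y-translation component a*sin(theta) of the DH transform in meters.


a*sin(theta) = 1.013*sin(180 deg) = 0

0 m


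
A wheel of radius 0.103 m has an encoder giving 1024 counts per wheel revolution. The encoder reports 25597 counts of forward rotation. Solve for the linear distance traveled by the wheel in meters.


revs = 25597/1024 = 24.997070
d = revs * 2*pi*r = 24.997070 * 2*pi*0.103 = 16.1773

16.1773 m


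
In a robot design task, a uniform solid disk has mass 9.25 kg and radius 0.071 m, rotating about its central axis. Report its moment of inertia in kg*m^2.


I = (1/2)*m*R^2 = 0.5*9.25*0.071^2 = 0.0233

0.0233 kg*m^2


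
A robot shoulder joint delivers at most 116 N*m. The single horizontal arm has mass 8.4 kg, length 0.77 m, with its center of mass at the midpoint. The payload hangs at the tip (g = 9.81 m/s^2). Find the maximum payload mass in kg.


tau_arm = m_arm*g*(L/2) = 8.4*9.81*0.77/2 = 31.7255 N*m
tau_payload = tau_max - tau_arm = 116 - 31.7255 = 84.2745
m_payload = tau_payload / (g*L) = 84.2745 / (9.81*0.77) = 11.1567

11.1567 kg


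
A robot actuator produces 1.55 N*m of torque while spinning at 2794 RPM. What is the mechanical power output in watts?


omega = 2794 * 2*pi/60 = 292.586996 rad/s
P = tau * omega = 1.55 * 292.586996 = 453.5098

453.5098 W


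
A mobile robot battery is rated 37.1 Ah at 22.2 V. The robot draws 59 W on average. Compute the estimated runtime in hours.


E = 37.1*22.2 = 823.6200 Wh
t = E/P = 823.6200/59 = 13.9597

13.9597 hours


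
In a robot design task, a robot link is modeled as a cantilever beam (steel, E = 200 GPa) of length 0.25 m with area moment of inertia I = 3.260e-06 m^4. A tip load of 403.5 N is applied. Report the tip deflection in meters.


delta = F*L^3/(3*E*I) = 403.5*0.25^3/(3*2.000e+11*3.260e-06)
      = 6.3046875/1956000 = 3.2233e-06

3.2233e-06 m


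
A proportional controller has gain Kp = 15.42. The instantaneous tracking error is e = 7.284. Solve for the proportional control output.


u_P = Kp * e = 15.42 * 7.284 = 112.3193

112.3193


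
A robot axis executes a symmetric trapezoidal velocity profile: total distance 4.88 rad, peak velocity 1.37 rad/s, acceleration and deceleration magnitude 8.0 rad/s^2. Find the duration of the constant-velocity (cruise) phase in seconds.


t_acc = v/a = 0.171250 s, d_acc = v^2/(2a) = 0.117306 rad each
d_cruise = 4.88 - 2*0.117306 = 4.645388 rad
t_cruise = d_cruise/v = 4.645388/1.37 = 3.3908

3.3908 s


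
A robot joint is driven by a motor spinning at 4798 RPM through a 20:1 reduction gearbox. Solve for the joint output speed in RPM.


omega_joint = omega_motor / N = 4798 / 20 = 239.9000

239.9000 RPM


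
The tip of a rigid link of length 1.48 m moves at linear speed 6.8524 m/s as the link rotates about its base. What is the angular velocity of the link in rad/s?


omega = v / L = 6.8524 / 1.48 = 4.6300

4.6300 rad/s


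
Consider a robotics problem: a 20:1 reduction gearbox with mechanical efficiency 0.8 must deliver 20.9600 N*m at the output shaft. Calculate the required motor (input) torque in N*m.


tau_in = tau_out / (N * eta) = 20.9600 / (20 * 0.8) = 1.3100

1.3100 N*m
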